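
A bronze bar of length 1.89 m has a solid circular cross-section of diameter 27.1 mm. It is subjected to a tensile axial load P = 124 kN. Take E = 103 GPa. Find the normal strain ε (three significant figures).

0.00209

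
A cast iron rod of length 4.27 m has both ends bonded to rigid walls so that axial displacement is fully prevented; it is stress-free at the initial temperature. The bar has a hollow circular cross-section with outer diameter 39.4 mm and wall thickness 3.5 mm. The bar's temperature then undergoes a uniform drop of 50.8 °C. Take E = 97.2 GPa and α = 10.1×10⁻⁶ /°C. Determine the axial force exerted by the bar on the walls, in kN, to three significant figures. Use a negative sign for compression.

Free thermal expansion αLΔT = 10.1e-6 · 4270 · -50.8 = -2.191 mm.
The walls impose strain ε = −(-2.191)/4270 = 5.1308e-04; σ = Eε = 97200 · 5.1308e-04 = 49.87 MPa.
Wall reaction R = σ·A = 49.87·394.7 = 19690 N = 19.69 kN.

19.7 kN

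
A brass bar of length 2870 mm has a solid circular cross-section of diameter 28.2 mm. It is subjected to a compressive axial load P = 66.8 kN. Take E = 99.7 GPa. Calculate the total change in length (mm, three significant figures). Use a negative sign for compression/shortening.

-3.08 mm

A = 624.6 mm².
δ_mech = NL/(AE) = -66800·2870/(624.6·99700) = -3.079 mm.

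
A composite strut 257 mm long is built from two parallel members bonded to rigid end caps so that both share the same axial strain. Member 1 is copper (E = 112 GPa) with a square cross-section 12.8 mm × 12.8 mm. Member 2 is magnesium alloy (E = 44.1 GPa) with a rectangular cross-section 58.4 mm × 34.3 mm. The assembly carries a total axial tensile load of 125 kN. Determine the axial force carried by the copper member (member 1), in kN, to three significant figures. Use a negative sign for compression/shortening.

A_1 = 163.8 mm².
A_2 = 2003 mm².
Equal strain + equilibrium ⇒ each member carries load in proportion to AE: A₁E₁ = 18350000 N, A₂E₂ = 88340000 N, ΣAE = 106700000 N.
F₁ = P·A₁E₁/ΣAE = 125000·18350000/106700000 = 21500 N.

21.5 kN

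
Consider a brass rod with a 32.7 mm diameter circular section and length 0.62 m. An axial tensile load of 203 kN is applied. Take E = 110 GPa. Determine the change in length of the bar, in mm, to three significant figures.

A = 839.8 mm².
δ_mech = NL/(AE) = 203000·620/(839.8·110000) = 1.362 mm.

1.36 mm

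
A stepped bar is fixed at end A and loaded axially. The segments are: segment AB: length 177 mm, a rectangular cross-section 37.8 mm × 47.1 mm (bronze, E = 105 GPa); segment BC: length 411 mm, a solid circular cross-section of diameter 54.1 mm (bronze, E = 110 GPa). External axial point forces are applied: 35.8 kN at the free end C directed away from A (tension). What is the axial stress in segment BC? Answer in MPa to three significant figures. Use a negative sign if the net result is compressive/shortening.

Internal axial forces (sectioning from the free end, tension +): N_BC = 35.8 kN, N_AB = 35.8 kN.
A_BC = 2299 mm².
σ_BC = N_BC/A_BC = 35800/2299 = 15.57 MPa.

15.6 MPa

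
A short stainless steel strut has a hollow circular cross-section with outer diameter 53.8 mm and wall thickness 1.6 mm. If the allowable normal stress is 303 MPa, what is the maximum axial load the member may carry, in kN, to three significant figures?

79.5 kN

A = 262.4 mm².
P_max = σ_allow · A = 303 · 262.4 = 79500 N = 79.5 kN.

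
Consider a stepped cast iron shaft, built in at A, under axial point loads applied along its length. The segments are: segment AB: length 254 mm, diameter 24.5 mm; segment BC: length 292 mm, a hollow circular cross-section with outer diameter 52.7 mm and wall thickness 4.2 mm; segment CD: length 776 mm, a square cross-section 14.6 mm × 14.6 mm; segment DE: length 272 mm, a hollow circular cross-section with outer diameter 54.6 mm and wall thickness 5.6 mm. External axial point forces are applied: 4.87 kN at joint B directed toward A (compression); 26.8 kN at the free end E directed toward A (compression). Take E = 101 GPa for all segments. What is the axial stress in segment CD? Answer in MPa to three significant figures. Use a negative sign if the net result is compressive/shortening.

-126 MPa

Internal axial forces (sectioning from the free end, tension +): N_DE = -26.8 kN, N_CD = -26.8 kN, N_BC = -26.8 kN, N_AB = -31.67 kN.
A_CD = 213.2 mm².
σ_CD = N_CD/A_CD = -26800/213.2 = -125.7 MPa.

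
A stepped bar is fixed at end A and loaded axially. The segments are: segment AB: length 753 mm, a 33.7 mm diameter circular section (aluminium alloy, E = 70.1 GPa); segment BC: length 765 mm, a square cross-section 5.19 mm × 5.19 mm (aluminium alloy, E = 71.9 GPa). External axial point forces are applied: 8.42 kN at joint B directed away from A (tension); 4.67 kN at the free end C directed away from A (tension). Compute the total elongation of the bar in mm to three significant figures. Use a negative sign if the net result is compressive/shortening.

Internal axial forces (sectioning from the free end, tension +): N_BC = 4.67 kN, N_AB = 13.09 kN.
A_AB = 892 mm².
A_BC = 26.94 mm².
δ_AB = 13090·753/(892·70100) = 0.1576 mm
δ_BC = 4670·765/(26.94·71900) = 1.845 mm
δ = Σδ_i = 2.002 mm.

2.00 mm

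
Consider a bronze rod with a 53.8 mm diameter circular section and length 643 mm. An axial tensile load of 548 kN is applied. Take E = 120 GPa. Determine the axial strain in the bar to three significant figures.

A = 2273 mm².
σ = N/A = 241.1 MPa; ε = σ/E = 241.1/120000 = 2.009e-03.

0.00201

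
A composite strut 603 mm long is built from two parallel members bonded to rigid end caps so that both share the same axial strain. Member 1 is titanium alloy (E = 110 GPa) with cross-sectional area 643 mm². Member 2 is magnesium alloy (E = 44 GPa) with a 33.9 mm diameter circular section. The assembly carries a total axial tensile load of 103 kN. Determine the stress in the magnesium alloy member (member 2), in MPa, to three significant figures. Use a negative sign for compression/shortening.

41.0 MPa

A_2 = 902.6 mm².
Equal strain + equilibrium ⇒ each member carries load in proportion to AE: A₁E₁ = 70730000 N, A₂E₂ = 39710000 N, ΣAE = 110400000 N.
σ₂ = P·E₂/ΣAE = 103000·44000/110400000 = 41.03 MPa.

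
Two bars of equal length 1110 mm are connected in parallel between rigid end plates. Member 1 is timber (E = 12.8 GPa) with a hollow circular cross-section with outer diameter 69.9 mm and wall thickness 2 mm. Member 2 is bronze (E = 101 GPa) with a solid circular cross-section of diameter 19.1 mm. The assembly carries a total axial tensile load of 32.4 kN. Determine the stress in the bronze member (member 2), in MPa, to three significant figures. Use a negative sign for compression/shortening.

A_1 = 426.6 mm².
A_2 = 286.5 mm².
Equal strain + equilibrium ⇒ each member carries load in proportion to AE: A₁E₁ = 5461000 N, A₂E₂ = 28940000 N, ΣAE = 34400000 N.
σ₂ = P·E₂/ΣAE = 32400·101000/34400000 = 95.13 MPa.

95.1 MPa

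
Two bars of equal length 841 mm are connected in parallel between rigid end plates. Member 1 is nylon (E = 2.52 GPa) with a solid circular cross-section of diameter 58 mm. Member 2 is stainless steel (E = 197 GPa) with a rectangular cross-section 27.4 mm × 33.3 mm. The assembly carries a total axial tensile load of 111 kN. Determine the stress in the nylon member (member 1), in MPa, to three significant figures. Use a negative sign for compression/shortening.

A_1 = 2642 mm².
A_2 = 912.4 mm².
Equal strain + equilibrium ⇒ each member carries load in proportion to AE: A₁E₁ = 6658000 N, A₂E₂ = 179700000 N, ΣAE = 186400000 N.
σ₁ = P·E₁/ΣAE = 111000·2520/186400000 = 1.501 MPa.

1.50 MPa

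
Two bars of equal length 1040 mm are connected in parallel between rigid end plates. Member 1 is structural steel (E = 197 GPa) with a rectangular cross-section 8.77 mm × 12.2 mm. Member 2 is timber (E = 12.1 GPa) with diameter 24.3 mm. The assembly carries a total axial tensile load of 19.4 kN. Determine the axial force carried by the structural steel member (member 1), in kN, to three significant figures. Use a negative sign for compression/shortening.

15.3 kN

A_1 = 107 mm².
A_2 = 463.8 mm².
Equal strain + equilibrium ⇒ each member carries load in proportion to AE: A₁E₁ = 21080000 N, A₂E₂ = 5612000 N, ΣAE = 26690000 N.
F₁ = P·A₁E₁/ΣAE = 19400·21080000/26690000 = 15320 N.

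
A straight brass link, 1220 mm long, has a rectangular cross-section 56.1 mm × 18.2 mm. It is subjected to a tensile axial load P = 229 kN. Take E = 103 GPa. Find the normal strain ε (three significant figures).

0.00218

A = 1021 mm².
σ = N/A = 224.3 MPa; ε = σ/E = 224.3/103000 = 2.178e-03.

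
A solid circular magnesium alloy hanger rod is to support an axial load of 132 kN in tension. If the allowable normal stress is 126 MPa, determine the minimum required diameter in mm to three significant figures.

36.5 mm

Required area A ≥ P/σ_allow = 132000/126 = 1048 mm².
For a solid circular section, d ≥ √(4A/π) = 36.52 mm.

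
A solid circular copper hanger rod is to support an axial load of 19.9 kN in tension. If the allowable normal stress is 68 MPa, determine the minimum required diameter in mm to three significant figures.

19.3 mm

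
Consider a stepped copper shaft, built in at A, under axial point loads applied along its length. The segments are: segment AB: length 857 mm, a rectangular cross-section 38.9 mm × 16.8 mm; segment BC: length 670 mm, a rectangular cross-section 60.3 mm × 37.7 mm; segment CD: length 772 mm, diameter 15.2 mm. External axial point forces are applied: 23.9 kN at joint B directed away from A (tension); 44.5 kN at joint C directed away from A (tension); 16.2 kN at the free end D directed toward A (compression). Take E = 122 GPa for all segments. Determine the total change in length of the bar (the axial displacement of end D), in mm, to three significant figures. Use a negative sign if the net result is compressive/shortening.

0.0645 mm

Internal axial forces (sectioning from the free end, tension +): N_CD = -16.2 kN, N_BC = 28.3 kN, N_AB = 52.2 kN.
A_AB = 653.5 mm².
A_BC = 2273 mm².
A_CD = 181.5 mm².
δ_AB = 52200·857/(653.5·122000) = 0.5611 mm
δ_BC = 28300·670/(2273·122000) = 0.06837 mm
δ_CD = -16200·772/(181.5·122000) = -0.5649 mm
δ = Σδ_i = 0.06453 mm.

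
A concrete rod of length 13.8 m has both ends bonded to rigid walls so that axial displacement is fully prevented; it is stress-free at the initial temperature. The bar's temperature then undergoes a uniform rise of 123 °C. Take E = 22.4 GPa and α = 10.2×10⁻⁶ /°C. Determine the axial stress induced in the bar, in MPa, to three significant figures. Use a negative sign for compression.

-28.1 MPa

Free thermal expansion αLΔT = 10.2e-6 · 13800 · 123 = 17.31 mm.
The walls impose strain ε = −(17.31)/13800 = -1.2546e-03; σ = Eε = 22400 · -1.2546e-03 = -28.1 MPa.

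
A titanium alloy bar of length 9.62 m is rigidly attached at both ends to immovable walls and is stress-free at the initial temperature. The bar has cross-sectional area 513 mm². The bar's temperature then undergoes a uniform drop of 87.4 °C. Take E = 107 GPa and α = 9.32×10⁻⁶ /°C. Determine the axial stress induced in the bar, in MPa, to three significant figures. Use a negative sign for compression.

Free thermal expansion αLΔT = 9.32e-6 · 9620 · -87.4 = -7.836 mm.
The walls impose strain ε = −(-7.836)/9620 = 8.1457e-04; σ = Eε = 107000 · 8.1457e-04 = 87.16 MPa.

87.2 MPa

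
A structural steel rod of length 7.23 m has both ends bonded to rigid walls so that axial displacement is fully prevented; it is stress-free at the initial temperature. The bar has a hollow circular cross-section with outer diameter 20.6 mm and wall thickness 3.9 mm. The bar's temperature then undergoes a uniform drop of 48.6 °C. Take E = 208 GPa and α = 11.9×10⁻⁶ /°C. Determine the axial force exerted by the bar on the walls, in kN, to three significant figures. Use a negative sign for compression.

Free thermal expansion αLΔT = 11.9e-6 · 7230 · -48.6 = -4.181 mm.
The walls impose strain ε = −(-4.181)/7230 = 5.7834e-04; σ = Eε = 208000 · 5.7834e-04 = 120.3 MPa.
Wall reaction R = σ·A = 120.3·204.6 = 24610 N = 24.61 kN.

24.6 kN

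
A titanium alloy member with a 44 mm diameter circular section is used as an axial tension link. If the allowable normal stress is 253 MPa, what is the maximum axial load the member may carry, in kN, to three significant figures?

385 kN

A = 1521 mm².
P_max = σ_allow · A = 253 · 1521 = 384700 N = 384.7 kN.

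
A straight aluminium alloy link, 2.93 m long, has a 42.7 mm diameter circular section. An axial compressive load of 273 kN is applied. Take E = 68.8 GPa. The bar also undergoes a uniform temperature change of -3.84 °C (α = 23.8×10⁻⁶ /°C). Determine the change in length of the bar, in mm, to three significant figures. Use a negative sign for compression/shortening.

A = 1432 mm².
δ_mech = NL/(AE) = -273000·2930/(1432·68800) = -8.119 mm.
δ_thermal = αLΔT = 23.8e-6·2930·-3.84 = -0.2678 mm.
δ = δ_mech + δ_thermal = -8.387 mm.

-8.39 mm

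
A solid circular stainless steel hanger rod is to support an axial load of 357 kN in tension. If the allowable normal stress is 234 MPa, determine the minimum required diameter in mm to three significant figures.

44.1 mm

Required area A ≥ P/σ_allow = 357000/234 = 1526 mm².
For a solid circular section, d ≥ √(4A/π) = 44.07 mm.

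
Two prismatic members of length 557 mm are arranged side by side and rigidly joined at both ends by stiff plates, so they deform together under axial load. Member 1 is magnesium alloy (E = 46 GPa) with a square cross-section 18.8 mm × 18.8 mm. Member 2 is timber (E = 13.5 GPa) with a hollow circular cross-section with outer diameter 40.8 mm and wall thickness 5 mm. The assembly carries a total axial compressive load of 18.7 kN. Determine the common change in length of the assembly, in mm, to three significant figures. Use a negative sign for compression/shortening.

A_1 = 353.4 mm².
A_2 = 562.3 mm².
Equal strain + equilibrium ⇒ each member carries load in proportion to AE: A₁E₁ = 16260000 N, A₂E₂ = 7592000 N, ΣAE = 23850000 N.
δ = PL/ΣAE = -18700·557/23850000 = -0.4367 mm.

-0.437 mm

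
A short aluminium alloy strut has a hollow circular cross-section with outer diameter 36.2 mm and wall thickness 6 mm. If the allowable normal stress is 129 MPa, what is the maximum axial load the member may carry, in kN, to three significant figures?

73.4 kN

A = 569.3 mm².
P_max = σ_allow · A = 129 · 569.3 = 73430 N = 73.43 kN.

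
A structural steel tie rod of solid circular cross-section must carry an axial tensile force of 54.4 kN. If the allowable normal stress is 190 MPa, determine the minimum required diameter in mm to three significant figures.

19.1 mm

Required area A ≥ P/σ_allow = 54400/190 = 286.3 mm².
For a solid circular section, d ≥ √(4A/π) = 19.09 mm.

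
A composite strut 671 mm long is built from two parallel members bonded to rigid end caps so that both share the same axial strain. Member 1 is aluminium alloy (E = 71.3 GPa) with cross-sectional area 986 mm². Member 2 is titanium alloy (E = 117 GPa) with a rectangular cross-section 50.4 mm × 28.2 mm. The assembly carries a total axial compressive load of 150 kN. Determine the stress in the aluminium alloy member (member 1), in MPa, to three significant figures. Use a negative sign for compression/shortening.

-45.2 MPa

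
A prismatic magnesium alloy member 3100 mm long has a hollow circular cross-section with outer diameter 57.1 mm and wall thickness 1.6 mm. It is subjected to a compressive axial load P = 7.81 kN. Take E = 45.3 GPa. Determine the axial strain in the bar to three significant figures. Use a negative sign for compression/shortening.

-6.18e-04

A = 279 mm².
σ = N/A = -28 MPa; ε = σ/E = -28/45300 = -6.180e-04.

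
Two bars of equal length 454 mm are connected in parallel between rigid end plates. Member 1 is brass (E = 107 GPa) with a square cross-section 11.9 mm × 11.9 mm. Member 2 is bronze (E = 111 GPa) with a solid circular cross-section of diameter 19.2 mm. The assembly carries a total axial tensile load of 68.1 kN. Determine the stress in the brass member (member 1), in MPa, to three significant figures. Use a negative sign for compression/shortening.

A_1 = 141.6 mm².
A_2 = 289.5 mm².
Equal strain + equilibrium ⇒ each member carries load in proportion to AE: A₁E₁ = 15150000 N, A₂E₂ = 32140000 N, ΣAE = 47290000 N.
σ₁ = P·E₁/ΣAE = 68100·107000/47290000 = 154.1 MPa.

154 MPa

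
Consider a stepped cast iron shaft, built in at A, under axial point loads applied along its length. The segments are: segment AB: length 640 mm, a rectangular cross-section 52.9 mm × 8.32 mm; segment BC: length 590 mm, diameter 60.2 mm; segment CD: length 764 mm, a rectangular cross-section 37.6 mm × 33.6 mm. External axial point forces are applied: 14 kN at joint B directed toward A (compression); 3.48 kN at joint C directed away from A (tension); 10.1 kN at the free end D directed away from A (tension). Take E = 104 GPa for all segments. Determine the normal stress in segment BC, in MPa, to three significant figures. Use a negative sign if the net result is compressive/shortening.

4.77 MPa

Internal axial forces (sectioning from the free end, tension +): N_CD = 10.1 kN, N_BC = 13.58 kN, N_AB = -0.42 kN.
A_BC = 2846 mm².
σ_BC = N_BC/A_BC = 13580/2846 = 4.771 MPa.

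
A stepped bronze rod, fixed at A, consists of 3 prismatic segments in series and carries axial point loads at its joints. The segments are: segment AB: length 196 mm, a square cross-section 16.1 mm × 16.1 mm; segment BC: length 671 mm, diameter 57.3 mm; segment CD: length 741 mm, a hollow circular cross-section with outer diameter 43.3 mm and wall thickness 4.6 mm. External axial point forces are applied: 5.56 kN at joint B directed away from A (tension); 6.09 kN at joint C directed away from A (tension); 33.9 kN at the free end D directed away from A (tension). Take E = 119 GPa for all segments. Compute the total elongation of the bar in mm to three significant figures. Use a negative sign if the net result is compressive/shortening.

Internal axial forces (sectioning from the free end, tension +): N_CD = 33.9 kN, N_BC = 39.99 kN, N_AB = 45.55 kN.
A_AB = 259.2 mm².
A_BC = 2579 mm².
A_CD = 559.3 mm².
δ_AB = 45550·196/(259.2·119000) = 0.2894 mm
δ_BC = 39990·671/(2579·119000) = 0.08744 mm
δ_CD = 33900·741/(559.3·119000) = 0.3774 mm
δ = Σδ_i = 0.7543 mm.

0.754 mm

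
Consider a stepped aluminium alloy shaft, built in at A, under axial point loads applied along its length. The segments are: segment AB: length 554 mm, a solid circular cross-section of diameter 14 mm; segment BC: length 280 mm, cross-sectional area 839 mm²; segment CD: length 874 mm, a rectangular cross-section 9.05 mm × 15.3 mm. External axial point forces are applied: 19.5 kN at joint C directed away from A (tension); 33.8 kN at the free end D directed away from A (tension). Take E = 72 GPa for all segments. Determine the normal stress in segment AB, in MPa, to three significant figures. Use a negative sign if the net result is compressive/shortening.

346 MPa

Internal axial forces (sectioning from the free end, tension +): N_CD = 33.8 kN, N_BC = 53.3 kN, N_AB = 53.3 kN.
A_AB = 153.9 mm².
σ_AB = N_AB/A_AB = 53300/153.9 = 346.2 MPa.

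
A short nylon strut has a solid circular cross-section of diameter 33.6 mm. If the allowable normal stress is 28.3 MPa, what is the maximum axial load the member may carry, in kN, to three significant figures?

25.1 kN

A = 886.7 mm².
P_max = σ_allow · A = 28.3 · 886.7 = 25090 N = 25.09 kN.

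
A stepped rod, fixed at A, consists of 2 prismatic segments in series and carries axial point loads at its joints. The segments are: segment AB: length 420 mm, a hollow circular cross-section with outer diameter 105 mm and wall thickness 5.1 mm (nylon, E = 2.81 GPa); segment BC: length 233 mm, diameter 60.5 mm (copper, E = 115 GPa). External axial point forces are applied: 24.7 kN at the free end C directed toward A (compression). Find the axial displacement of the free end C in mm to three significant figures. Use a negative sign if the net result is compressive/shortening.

Internal axial forces (sectioning from the free end, tension +): N_BC = -24.7 kN, N_AB = -24.7 kN.
A_AB = 1601 mm².
A_BC = 2875 mm².
δ_AB = -24700·420/(1601·2810) = -2.307 mm
δ_BC = -24700·233/(2875·115000) = -0.01741 mm
δ = Σδ_i = -2.324 mm.

-2.32 mm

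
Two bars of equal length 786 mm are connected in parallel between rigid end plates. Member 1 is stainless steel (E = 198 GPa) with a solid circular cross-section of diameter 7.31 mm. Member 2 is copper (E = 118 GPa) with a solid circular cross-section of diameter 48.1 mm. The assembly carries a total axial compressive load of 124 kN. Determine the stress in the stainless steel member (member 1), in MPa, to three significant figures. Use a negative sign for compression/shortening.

-110 MPa

A_1 = 41.97 mm².
A_2 = 1817 mm².
Equal strain + equilibrium ⇒ each member carries load in proportion to AE: A₁E₁ = 8310000 N, A₂E₂ = 214400000 N, ΣAE = 222700000 N.
σ₁ = P·E₁/ΣAE = -124000·198000/222700000 = -110.2 MPa.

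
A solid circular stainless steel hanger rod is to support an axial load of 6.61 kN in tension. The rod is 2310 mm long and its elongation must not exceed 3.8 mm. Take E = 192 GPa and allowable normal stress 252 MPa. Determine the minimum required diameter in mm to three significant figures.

5.78 mm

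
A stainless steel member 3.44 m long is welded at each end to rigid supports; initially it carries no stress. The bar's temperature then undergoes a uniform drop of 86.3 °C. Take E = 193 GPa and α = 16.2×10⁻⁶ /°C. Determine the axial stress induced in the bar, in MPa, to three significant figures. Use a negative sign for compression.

270 MPa

Free thermal expansion αLΔT = 16.2e-6 · 3440 · -86.3 = -4.809 mm.
The walls impose strain ε = −(-4.809)/3440 = 1.3981e-03; σ = Eε = 193000 · 1.3981e-03 = 269.8 MPa.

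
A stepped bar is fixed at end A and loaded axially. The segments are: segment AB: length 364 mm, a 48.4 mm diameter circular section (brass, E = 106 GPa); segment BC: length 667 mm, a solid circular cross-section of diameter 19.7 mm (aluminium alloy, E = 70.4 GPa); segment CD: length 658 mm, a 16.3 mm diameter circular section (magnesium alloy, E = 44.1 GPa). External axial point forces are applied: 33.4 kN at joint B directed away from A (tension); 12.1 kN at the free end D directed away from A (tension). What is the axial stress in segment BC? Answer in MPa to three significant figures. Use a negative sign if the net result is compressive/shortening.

Internal axial forces (sectioning from the free end, tension +): N_CD = 12.1 kN, N_BC = 12.1 kN, N_AB = 45.5 kN.
A_BC = 304.8 mm².
σ_BC = N_BC/A_BC = 12100/304.8 = 39.7 MPa.

39.7 MPa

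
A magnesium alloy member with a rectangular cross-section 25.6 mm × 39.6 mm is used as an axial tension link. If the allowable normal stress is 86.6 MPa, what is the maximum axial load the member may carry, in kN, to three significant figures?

A = 1014 mm².
P_max = σ_allow · A = 86.6 · 1014 = 87790 N = 87.79 kN.

87.8 kN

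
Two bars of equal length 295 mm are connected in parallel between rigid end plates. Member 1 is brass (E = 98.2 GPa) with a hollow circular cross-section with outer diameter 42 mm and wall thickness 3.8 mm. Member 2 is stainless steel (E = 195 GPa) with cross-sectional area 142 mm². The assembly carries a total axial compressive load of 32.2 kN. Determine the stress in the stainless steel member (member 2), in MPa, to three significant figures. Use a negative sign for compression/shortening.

-86.6 MPa

A_1 = 456 mm².
Equal strain + equilibrium ⇒ each member carries load in proportion to AE: A₁E₁ = 44780000 N, A₂E₂ = 27690000 N, ΣAE = 72470000 N.
σ₂ = P·E₂/ΣAE = -32200·195000/72470000 = -86.64 MPa.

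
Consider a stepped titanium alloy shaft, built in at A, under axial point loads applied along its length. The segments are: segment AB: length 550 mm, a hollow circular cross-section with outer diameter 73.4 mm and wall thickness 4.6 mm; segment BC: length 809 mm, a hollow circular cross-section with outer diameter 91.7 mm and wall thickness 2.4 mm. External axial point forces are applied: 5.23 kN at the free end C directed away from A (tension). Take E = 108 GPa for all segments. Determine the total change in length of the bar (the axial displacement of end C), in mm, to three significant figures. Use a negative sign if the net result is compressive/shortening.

0.0850 mm

Internal axial forces (sectioning from the free end, tension +): N_BC = 5.23 kN, N_AB = 5.23 kN.
A_AB = 994.3 mm².
A_BC = 673.3 mm².
δ_AB = 5230·550/(994.3·108000) = 0.02679 mm
δ_BC = 5230·809/(673.3·108000) = 0.05819 mm
δ = Σδ_i = 0.08497 mm.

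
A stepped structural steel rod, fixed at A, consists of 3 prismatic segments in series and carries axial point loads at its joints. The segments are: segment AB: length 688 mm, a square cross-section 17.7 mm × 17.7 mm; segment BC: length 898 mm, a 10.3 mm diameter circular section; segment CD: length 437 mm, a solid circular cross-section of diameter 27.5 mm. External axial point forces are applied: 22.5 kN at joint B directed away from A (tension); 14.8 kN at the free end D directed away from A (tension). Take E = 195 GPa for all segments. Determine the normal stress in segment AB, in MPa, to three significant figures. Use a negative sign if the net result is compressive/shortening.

119 MPa

Internal axial forces (sectioning from the free end, tension +): N_CD = 14.8 kN, N_BC = 14.8 kN, N_AB = 37.3 kN.
A_AB = 313.3 mm².
σ_AB = N_AB/A_AB = 37300/313.3 = 119.1 MPa.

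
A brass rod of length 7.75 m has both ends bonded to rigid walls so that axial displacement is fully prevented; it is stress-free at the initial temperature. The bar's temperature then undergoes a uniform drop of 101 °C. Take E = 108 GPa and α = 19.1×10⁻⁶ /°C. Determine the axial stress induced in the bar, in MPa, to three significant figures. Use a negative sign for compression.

Free thermal expansion αLΔT = 19.1e-6 · 7750 · -101 = -14.95 mm.
The walls impose strain ε = −(-14.95)/7750 = 1.9291e-03; σ = Eε = 108000 · 1.9291e-03 = 208.3 MPa.

208 MPa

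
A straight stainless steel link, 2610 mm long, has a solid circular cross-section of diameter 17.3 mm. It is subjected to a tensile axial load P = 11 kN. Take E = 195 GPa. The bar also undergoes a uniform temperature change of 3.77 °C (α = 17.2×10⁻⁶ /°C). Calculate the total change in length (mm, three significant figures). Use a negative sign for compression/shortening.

0.796 mm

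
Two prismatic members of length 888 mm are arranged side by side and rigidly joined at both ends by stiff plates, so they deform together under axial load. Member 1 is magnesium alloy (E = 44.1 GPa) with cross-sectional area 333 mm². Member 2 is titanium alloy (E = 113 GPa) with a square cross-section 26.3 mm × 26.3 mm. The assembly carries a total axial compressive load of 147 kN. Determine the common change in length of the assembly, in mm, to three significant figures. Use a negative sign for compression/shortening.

-1.41 mm

A_2 = 691.7 mm².
Equal strain + equilibrium ⇒ each member carries load in proportion to AE: A₁E₁ = 14690000 N, A₂E₂ = 78160000 N, ΣAE = 92850000 N.
δ = PL/ΣAE = -147000·888/92850000 = -1.406 mm.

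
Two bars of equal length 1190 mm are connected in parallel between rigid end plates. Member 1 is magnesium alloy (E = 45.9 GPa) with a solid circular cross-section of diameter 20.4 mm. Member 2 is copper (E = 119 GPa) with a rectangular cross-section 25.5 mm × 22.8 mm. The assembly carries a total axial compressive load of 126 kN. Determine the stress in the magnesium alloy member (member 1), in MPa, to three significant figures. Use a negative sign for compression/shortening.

A_1 = 326.9 mm².
A_2 = 581.4 mm².
Equal strain + equilibrium ⇒ each member carries load in proportion to AE: A₁E₁ = 15000000 N, A₂E₂ = 69190000 N, ΣAE = 84190000 N.
σ₁ = P·E₁/ΣAE = -126000·45900/84190000 = -68.7 MPa.

-68.7 MPa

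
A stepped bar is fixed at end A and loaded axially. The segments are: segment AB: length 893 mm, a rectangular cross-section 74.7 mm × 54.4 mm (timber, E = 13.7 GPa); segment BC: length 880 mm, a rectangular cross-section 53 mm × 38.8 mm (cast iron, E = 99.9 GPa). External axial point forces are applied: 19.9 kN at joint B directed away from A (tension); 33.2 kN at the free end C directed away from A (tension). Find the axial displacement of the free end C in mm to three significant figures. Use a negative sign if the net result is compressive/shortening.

Internal axial forces (sectioning from the free end, tension +): N_BC = 33.2 kN, N_AB = 53.1 kN.
A_AB = 4064 mm².
A_BC = 2056 mm².
δ_AB = 53100·893/(4064·13700) = 0.8517 mm
δ_BC = 33200·880/(2056·99900) = 0.1422 mm
δ = Σδ_i = 0.994 mm.

0.994 mm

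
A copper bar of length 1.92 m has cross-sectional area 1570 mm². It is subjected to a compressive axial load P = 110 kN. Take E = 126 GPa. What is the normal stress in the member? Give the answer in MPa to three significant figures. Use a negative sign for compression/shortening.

σ = N/A = -110000/1570 = -70.06 MPa.

-70.1 MPa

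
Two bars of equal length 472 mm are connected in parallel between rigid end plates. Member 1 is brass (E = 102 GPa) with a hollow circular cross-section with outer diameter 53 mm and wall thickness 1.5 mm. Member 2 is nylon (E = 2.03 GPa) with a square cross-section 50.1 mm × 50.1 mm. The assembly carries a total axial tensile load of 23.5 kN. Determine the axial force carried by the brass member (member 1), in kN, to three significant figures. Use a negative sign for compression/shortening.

19.5 kN

A_1 = 242.7 mm².
A_2 = 2510 mm².
Equal strain + equilibrium ⇒ each member carries load in proportion to AE: A₁E₁ = 24750000 N, A₂E₂ = 5095000 N, ΣAE = 29850000 N.
F₁ = P·A₁E₁/ΣAE = 23500·24750000/29850000 = 19490 N.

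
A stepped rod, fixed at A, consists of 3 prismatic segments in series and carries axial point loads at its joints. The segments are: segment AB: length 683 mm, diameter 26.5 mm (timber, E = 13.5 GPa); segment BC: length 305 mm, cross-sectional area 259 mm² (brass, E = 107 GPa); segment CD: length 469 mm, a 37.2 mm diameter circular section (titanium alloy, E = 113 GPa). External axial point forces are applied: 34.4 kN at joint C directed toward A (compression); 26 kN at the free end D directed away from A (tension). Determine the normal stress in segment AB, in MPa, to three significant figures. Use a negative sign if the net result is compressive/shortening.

-15.2 MPa

Internal axial forces (sectioning from the free end, tension +): N_CD = 26 kN, N_BC = -8.4 kN, N_AB = -8.4 kN.
A_AB = 551.5 mm².
σ_AB = N_AB/A_AB = -8400/551.5 = -15.23 MPa.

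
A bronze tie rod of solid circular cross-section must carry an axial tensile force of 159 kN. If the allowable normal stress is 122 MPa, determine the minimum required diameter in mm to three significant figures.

40.7 mm

Required area A ≥ P/σ_allow = 159000/122 = 1303 mm².
For a solid circular section, d ≥ √(4A/π) = 40.74 mm.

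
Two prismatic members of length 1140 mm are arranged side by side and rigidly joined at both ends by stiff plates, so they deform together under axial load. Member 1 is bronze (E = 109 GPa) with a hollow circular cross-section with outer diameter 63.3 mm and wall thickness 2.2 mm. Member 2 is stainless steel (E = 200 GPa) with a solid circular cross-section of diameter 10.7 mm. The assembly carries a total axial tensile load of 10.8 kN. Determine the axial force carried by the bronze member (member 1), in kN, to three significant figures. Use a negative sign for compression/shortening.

7.77 kN

A_1 = 422.3 mm².
A_2 = 89.92 mm².
Equal strain + equilibrium ⇒ each member carries load in proportion to AE: A₁E₁ = 46030000 N, A₂E₂ = 17980000 N, ΣAE = 64010000 N.
F₁ = P·A₁E₁/ΣAE = 10800·46030000/64010000 = 7766 N.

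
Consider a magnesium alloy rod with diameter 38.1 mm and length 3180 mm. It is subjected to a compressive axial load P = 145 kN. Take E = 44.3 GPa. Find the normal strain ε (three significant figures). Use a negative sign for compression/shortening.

A = 1140 mm².
σ = N/A = -127.2 MPa; ε = σ/E = -127.2/44300 = -2.871e-03.

-0.00287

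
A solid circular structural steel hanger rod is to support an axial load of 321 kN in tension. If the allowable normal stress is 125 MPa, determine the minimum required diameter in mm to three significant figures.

57.2 mm

Required area A ≥ P/σ_allow = 321000/125 = 2568 mm².
For a solid circular section, d ≥ √(4A/π) = 57.18 mm.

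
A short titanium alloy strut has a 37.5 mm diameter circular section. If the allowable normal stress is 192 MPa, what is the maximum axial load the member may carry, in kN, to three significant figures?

212 kN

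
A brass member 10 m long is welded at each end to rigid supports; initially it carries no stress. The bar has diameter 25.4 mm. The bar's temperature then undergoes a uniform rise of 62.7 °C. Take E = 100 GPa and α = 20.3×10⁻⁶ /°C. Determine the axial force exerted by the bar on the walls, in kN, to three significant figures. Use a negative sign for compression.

Free thermal expansion αLΔT = 20.3e-6 · 10000 · 62.7 = 12.73 mm.
The walls impose strain ε = −(12.73)/10000 = -1.2728e-03; σ = Eε = 100000 · -1.2728e-03 = -127.3 MPa.
Wall reaction R = σ·A = -127.3·506.7 = -64490 N = -64.49 kN.

-64.5 kN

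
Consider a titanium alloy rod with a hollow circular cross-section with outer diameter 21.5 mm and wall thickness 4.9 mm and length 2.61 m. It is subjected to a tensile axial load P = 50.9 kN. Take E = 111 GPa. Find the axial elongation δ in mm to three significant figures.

4.68 mm

A = 255.5 mm².
δ_mech = NL/(AE) = 50900·2610/(255.5·111000) = 4.684 mm.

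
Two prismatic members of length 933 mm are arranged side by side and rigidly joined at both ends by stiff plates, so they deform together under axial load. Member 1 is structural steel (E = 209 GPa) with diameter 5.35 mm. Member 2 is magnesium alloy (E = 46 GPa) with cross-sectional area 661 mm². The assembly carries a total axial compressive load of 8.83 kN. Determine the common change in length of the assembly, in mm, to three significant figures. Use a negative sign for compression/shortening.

-0.235 mm

A_1 = 22.48 mm².
Equal strain + equilibrium ⇒ each member carries load in proportion to AE: A₁E₁ = 4698000 N, A₂E₂ = 30410000 N, ΣAE = 35100000 N.
δ = PL/ΣAE = -8830·933/35100000 = -0.2347 mm.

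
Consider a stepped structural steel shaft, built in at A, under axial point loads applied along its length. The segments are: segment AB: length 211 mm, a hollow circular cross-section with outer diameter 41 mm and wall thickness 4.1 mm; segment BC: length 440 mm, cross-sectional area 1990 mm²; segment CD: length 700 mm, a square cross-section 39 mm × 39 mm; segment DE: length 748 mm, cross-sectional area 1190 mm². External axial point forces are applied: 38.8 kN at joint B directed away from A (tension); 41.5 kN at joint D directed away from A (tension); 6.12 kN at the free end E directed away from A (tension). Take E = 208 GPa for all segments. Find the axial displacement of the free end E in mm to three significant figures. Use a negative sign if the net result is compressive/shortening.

Internal axial forces (sectioning from the free end, tension +): N_DE = 6.12 kN, N_CD = 47.62 kN, N_BC = 47.62 kN, N_AB = 86.42 kN.
A_AB = 475.3 mm².
A_CD = 1521 mm².
δ_AB = 86420·211/(475.3·208000) = 0.1844 mm
δ_BC = 47620·440/(1990·208000) = 0.05062 mm
δ_CD = 47620·700/(1521·208000) = 0.1054 mm
δ_DE = 6120·748/(1190·208000) = 0.01849 mm
δ = Σδ_i = 0.3589 mm.

0.359 mm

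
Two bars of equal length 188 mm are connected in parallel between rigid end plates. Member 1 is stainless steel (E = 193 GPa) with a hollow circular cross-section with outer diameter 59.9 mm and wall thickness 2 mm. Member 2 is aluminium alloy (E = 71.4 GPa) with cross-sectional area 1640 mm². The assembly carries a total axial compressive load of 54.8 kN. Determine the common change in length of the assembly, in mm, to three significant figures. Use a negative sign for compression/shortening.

A_1 = 363.8 mm².
Equal strain + equilibrium ⇒ each member carries load in proportion to AE: A₁E₁ = 70210000 N, A₂E₂ = 117100000 N, ΣAE = 187300000 N.
δ = PL/ΣAE = -54800·188/187300000 = -0.055 mm.

-0.0550 mm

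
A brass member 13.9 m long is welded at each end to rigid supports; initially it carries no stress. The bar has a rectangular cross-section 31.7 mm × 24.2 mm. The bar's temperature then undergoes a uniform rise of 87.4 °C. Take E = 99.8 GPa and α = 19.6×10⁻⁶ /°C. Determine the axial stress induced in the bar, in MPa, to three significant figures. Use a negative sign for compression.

-171 MPa

Free thermal expansion αLΔT = 19.6e-6 · 13900 · 87.4 = 23.81 mm.
The walls impose strain ε = −(23.81)/13900 = -1.7130e-03; σ = Eε = 99800 · -1.7130e-03 = -171 MPa.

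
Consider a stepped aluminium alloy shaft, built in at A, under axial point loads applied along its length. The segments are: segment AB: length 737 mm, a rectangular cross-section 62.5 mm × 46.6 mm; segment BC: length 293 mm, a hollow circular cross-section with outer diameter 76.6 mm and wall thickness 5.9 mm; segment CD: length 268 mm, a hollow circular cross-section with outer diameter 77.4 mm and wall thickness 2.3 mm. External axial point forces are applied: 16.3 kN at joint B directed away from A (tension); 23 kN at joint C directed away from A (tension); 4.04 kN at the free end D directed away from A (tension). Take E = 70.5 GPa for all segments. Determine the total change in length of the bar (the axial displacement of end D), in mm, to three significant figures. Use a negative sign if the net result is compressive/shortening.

0.270 mm

Internal axial forces (sectioning from the free end, tension +): N_CD = 4.04 kN, N_BC = 27.04 kN, N_AB = 43.34 kN.
A_AB = 2912 mm².
A_BC = 1310 mm².
A_CD = 542.6 mm².
δ_AB = 43340·737/(2912·70500) = 0.1556 mm
δ_BC = 27040·293/(1310·70500) = 0.08576 mm
δ_CD = 4040·268/(542.6·70500) = 0.0283 mm
δ = Σδ_i = 0.2696 mm.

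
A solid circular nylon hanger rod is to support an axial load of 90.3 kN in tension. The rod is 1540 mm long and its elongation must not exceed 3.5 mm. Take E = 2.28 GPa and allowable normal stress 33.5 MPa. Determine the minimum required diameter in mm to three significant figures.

Required area A ≥ P/σ_allow = 90300/33.5 = 2696 mm².
For a solid circular section, d ≥ √(4A/π) = 58.58 mm.
Elongation limit: A ≥ PL/(Eδ_allow) = 90300·1540/(2280·3.5) = 17430 mm² ⇒ d ≥ 149 mm.
The elongation limit governs.

149 mm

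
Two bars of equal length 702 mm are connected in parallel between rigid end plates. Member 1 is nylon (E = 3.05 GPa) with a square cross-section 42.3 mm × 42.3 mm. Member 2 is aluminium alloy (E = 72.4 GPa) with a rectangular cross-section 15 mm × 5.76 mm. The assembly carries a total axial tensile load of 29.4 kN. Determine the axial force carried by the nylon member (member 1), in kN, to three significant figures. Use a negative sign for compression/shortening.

13.7 kN

A_1 = 1789 mm².
A_2 = 86.4 mm².
Equal strain + equilibrium ⇒ each member carries load in proportion to AE: A₁E₁ = 5457000 N, A₂E₂ = 6255000 N, ΣAE = 11710000 N.
F₁ = P·A₁E₁/ΣAE = 29400·5457000/11710000 = 13700 N.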